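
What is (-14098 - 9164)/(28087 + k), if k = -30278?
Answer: 23262/2191 ≈ 10.617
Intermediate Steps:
(-14098 - 9164)/(28087 + k) = (-14098 - 9164)/(28087 - 30278) = -23262/(-2191) = -23262*(-1/2191) = 23262/2191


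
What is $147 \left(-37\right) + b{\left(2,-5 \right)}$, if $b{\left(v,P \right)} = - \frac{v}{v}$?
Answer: $-5440$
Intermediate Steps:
$b{\left(v,P \right)} = -1$ ($b{\left(v,P \right)} = \left(-1\right) 1 = -1$)
$147 \left(-37\right) + b{\left(2,-5 \right)} = 147 \left(-37\right) - 1 = -5439 - 1 = -5440$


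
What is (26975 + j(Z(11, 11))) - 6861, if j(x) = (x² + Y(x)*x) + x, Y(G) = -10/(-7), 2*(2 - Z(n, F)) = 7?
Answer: 563153/28 ≈ 20113.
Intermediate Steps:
Z(n, F) = -3/2 (Z(n, F) = 2 - ½*7 = 2 - 7/2 = -3/2)
Y(G) = 10/7 (Y(G) = -10*(-⅐) = 10/7)
j(x) = x² + 17*x/7 (j(x) = (x² + 10*x/7) + x = x² + 17*x/7)
(26975 + j(Z(11, 11))) - 6861 = (26975 + (⅐)*(-3/2)*(17 + 7*(-3/2))) - 6861 = (26975 + (⅐)*(-3/2)*(17 - 21/2)) - 6861 = (26975 + (⅐)*(-3/2)*(13/2)) - 6861 = (26975 - 39/28) - 6861 = 755261/28 - 6861 = 563153/28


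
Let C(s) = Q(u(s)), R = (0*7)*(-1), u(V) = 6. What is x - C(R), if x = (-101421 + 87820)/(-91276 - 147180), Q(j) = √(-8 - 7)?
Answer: 13601/238456 - I*√15 ≈ 0.057038 - 3.873*I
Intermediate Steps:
Q(j) = I*√15 (Q(j) = √(-15) = I*√15)
R = 0 (R = 0*(-1) = 0)
C(s) = I*√15
x = 13601/238456 (x = -13601/(-238456) = -13601*(-1/238456) = 13601/238456 ≈ 0.057038)
x - C(R) = 13601/238456 - I*√15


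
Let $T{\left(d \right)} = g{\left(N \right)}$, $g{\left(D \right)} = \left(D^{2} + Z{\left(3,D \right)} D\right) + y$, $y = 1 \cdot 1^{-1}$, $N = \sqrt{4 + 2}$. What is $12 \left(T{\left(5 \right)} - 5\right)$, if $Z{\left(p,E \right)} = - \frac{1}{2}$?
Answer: $24 - 6 \sqrt{6} \approx 9.3031$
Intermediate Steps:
$Z{\left(p,E \right)} = - \frac{1}{2}$ ($Z{\left(p,E \right)} = \left(-1\right) \frac{1}{2} = - \frac{1}{2}$)
$N = \sqrt{6} \approx 2.4495$
$y = 1$ ($y = 1 \cdot 1 = 1$)
$g{\left(D \right)} = 1 + D^{2} - \frac{D}{2}$ ($g{\left(D \right)} = \left(D^{2} - \frac{D}{2}\right) + 1 = 1 + D^{2} - \frac{D}{2}$)
$T{\left(d \right)} = 7 - \frac{\sqrt{6}}{2}$ ($T{\left(d \right)} = 1 + \left(\sqrt{6}\right)^{2} - \frac{\sqrt{6}}{2} = 1 + 6 - \frac{\sqrt{6}}{2} = 7 - \frac{\sqrt{6}}{2}$)
$12 \left(T{\left(5 \right)} - 5\right) = 12 \left(\left(7 - \frac{\sqrt{6}}{2}\right) - 5\right) = 12 \left(2 - \frac{\sqrt{6}}{2}\right) = 24 - 6 \sqrt{6}$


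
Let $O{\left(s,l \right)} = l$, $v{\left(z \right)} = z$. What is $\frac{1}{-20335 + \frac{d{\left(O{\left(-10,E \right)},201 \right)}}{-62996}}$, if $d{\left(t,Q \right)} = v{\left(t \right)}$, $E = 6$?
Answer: $- \frac{31498}{640511833} \approx -4.9176 \cdot 10^{-5}$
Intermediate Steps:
$d{\left(t,Q \right)} = t$
$\frac{1}{-20335 + \frac{d{\left(O{\left(-10,E \right)},201 \right)}}{-62996}} = \frac{1}{-20335 + \frac{6}{-62996}} = \frac{1}{-20335 + 6 \left(- \frac{1}{62996}\right)} = \frac{1}{-20335 - \frac{3}{31498}} = \frac{1}{- \frac{640511833}{31498}} = - \frac{31498}{640511833}$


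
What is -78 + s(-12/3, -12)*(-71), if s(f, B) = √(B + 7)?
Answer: -78 - 71*I*√5 ≈ -78.0 - 158.76*I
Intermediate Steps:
s(f, B) = √(7 + B)
-78 + s(-12/3, -12)*(-71) = -78 + √(7 - 12)*(-71) = -78 + √(-5)*(-71) = -78 + (I*√5)*(-71) = -78 - 71*I*√5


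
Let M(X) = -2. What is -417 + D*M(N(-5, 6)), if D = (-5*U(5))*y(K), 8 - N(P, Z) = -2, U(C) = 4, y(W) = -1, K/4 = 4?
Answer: -457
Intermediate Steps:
K = 16 (K = 4*4 = 16)
N(P, Z) = 10 (N(P, Z) = 8 - 1*(-2) = 8 + 2 = 10)
D = 20 (D = -5*4*(-1) = -20*(-1) = 20)
-417 + D*M(N(-5, 6)) = -417 + 20*(-2) = -417 - 40 = -457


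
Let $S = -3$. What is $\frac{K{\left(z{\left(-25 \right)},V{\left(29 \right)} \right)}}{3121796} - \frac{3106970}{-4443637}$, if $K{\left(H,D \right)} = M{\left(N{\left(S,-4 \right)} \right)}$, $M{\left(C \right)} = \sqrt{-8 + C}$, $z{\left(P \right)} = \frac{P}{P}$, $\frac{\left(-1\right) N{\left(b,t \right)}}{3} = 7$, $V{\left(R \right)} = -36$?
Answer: $\frac{3106970}{4443637} + \frac{i \sqrt{29}}{3121796} \approx 0.69919 + 1.725 \cdot 10^{-6} i$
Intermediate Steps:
$N{\left(b,t \right)} = -21$ ($N{\left(b,t \right)} = \left(-3\right) 7 = -21$)
$z{\left(P \right)} = 1$
$K{\left(H,D \right)} = i \sqrt{29}$ ($K{\left(H,D \right)} = \sqrt{-8 - 21} = \sqrt{-29} = i \sqrt{29}$)
$\frac{K{\left(z{\left(-25 \right)},V{\left(29 \right)} \right)}}{3121796} - \frac{3106970}{-4443637} = \frac{i \sqrt{29}}{3121796} - \frac{3106970}{-4443637} = i \sqrt{29} \cdot \frac{1}{3121796} - - \frac{3106970}{4443637} = \frac{i \sqrt{29}}{3121796} + \frac{3106970}{4443637} = \frac{3106970}{4443637} + \frac{i \sqrt{29}}{3121796}$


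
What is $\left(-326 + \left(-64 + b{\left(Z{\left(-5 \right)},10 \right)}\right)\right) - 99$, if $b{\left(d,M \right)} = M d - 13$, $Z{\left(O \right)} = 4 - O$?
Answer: $-412$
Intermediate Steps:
$b{\left(d,M \right)} = -13 + M d$
$\left(-326 + \left(-64 + b{\left(Z{\left(-5 \right)},10 \right)}\right)\right) - 99 = \left(-326 - \left(77 - 10 \left(4 - -5\right)\right)\right) - 99 = \left(-326 - \left(77 - 10 \left(4 + 5\right)\right)\right) - 99 = \left(-326 + \left(-64 + \left(-13 + 10 \cdot 9\right)\right)\right) - 99 = \left(-326 + \left(-64 + \left(-13 + 90\right)\right)\right) - 99 = \left(-326 + \left(-64 + 77\right)\right) - 99 = \left(-326 + 13\right) - 99 = -313 - 99 = -412$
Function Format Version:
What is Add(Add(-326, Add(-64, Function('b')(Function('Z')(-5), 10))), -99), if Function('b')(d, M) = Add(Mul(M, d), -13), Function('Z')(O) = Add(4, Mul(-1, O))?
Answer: -412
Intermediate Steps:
Function('b')(d, M) = Add(-13, Mul(M, d))
Add(Add(-326, Add(-64, Function('b')(Function('Z')(-5), 10))), -99) = Add(Add(-326, Add(-64, Add(-13, Mul(10, Add(4, Mul(-1, -5)))))), -99) = Add(Add(-326, Add(-64, Add(-13, Mul(10, Add(4, 5))))), -99) = Add(Add(-326, Add(-64, Add(-13, Mul(10, 9)))), -99) = Add(Add(-326, Add(-64, Add(-13, 90))), -99) = Add(Add(-326, Add(-64, 77)), -99) = Add(Add(-326, 13), -99) = Add(-313, -99) = -412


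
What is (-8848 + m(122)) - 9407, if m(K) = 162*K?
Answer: 1509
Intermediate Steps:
(-8848 + m(122)) - 9407 = (-8848 + 162*122) - 9407 = (-8848 + 19764) - 9407 = 10916 - 9407 = 1509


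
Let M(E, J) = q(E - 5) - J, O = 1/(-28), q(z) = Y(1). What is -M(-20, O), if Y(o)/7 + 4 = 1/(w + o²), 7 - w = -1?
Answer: 6851/252 ≈ 27.186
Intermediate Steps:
w = 8 (w = 7 - 1*(-1) = 7 + 1 = 8)
Y(o) = -28 + 7/(8 + o²)
q(z) = -245/9 (q(z) = 7*(-31 - 4*1²)/(8 + 1²) = 7*(-31 - 4*1)/(8 + 1) = 7*(-31 - 4)/9 = 7*(⅑)*(-35) = -245/9)
O = -1/28 (O = 1*(-1/28) = -1/28 ≈ -0.035714)
M(E, J) = -245/9 - J
-M(-20, O) = -(-245/9 - 1*(-1/28)) = -(-245/9 + 1/28) = -1*(-6851/252) = 6851/252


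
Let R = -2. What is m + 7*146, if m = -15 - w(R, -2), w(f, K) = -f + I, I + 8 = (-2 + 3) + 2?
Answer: 1010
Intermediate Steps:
I = -5 (I = -8 + ((-2 + 3) + 2) = -8 + (1 + 2) = -8 + 3 = -5)
w(f, K) = -5 - f (w(f, K) = -f - 5 = -5 - f)
m = -12 (m = -15 - (-5 - 1*(-2)) = -15 - (-5 + 2) = -15 - 1*(-3) = -15 + 3 = -12)
m + 7*146 = -12 + 7*146 = -12 + 1022 = 1010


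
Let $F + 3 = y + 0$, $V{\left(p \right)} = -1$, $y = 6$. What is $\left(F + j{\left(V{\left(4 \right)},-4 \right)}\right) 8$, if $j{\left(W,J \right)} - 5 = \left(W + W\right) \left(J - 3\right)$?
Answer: $176$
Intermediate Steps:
$j{\left(W,J \right)} = 5 + 2 W \left(-3 + J\right)$ ($j{\left(W,J \right)} = 5 + \left(W + W\right) \left(J - 3\right) = 5 + 2 W \left(-3 + J\right)$)
$F = 3$ ($F = -3 + \left(6 + 0\right) = -3 + 6 = 3$)
$\left(F + j{\left(V{\left(4 \right)},-4 \right)}\right) 8 = \left(3 + \left(5 - -6 + 2 \left(-4\right) \left(-1\right)\right)\right) 8 = \left(3 + \left(5 + 6 + 8\right)\right) 8 = \left(3 + 19\right) 8 = 22 \cdot 8 = 176$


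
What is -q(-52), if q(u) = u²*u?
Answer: 140608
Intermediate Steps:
q(u) = u³
-q(-52) = -1*(-52)³ = -1*(-140608) = 140608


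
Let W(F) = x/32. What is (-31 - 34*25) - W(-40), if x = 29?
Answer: -28221/32 ≈ -881.91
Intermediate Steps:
W(F) = 29/32
(-31 - 34*25) - W(-40) = (-31 - 34*25) - 1*29/32 = (-31 - 850) - 29/32 = -881 - 29/32 = -28221/32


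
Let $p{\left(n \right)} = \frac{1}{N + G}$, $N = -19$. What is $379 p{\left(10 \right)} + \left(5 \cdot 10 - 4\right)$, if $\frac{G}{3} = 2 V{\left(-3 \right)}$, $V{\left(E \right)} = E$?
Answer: $\frac{1323}{37} \approx 35.757$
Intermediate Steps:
$G = -18$ ($G = 3 \cdot 2 \left(-3\right) = 3 \left(-6\right) = -18$)
$p{\left(n \right)} = - \frac{1}{37}$ ($p{\left(n \right)} = \frac{1}{-19 - 18} = \frac{1}{-37} = - \frac{1}{37}$)
$379 p{\left(10 \right)} + \left(5 \cdot 10 - 4\right) = 379 \left(- \frac{1}{37}\right) + \left(5 \cdot 10 - 4\right) = - \frac{379}{37} + \left(50 - 4\right) = - \frac{379}{37} + 46 = \frac{1323}{37}$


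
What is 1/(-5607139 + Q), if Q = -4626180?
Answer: -1/10233319 ≈ -9.7720e-8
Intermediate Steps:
1/(-5607139 + Q) = 1/(-5607139 - 4626180) = 1/(-10233319) = -1/10233319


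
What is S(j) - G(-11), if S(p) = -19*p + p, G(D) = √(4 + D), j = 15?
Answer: -270 - I*√7 ≈ -270.0 - 2.6458*I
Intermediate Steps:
S(p) = -18*p
S(j) - G(-11) = -18*15 - √(4 - 11) = -270 - √(-7) = -270 - I*√7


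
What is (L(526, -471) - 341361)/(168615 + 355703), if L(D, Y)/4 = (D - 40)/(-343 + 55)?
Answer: -1365471/2097272 ≈ -0.65107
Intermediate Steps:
L(D, Y) = 5/9 - D/72 (L(D, Y) = 4*((D - 40)/(-343 + 55)) = 4*((-40 + D)/(-288)) = 4*((-40 + D)*(-1/288)) = 4*(5/36 - D/288) = 5/9 - D/72)
(L(526, -471) - 341361)/(168615 + 355703) = ((5/9 - 1/72*526) - 341361)/(168615 + 355703) = ((5/9 - 263/36) - 341361)/524318 = (-27/4 - 341361)*(1/524318) = -1365471/4*1/524318 = -1365471/2097272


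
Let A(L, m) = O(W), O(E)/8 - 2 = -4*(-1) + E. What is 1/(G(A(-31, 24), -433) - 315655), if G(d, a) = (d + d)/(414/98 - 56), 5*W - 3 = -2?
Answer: -12685/4004107979 ≈ -3.1680e-6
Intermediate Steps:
W = ⅕ (W = ⅗ + (⅕)*(-2) = ⅗ - ⅖ = ⅕ ≈ 0.20000)
O(E) = 48 + 8*E (O(E) = 16 + 8*(-4*(-1) + E) = 16 + 8*(4 + E) = 16 + (32 + 8*E) = 48 + 8*E)
A(L, m) = 248/5 (A(L, m) = 48 + 8*(⅕) = 48 + 8/5 = 248/5)
G(d, a) = -98*d/2537 (G(d, a) = (2*d)/(414*(1/98) - 56) = (2*d)/(207/49 - 56) = (2*d)/(-2537/49) = (2*d)*(-49/2537) = -98*d/2537)
1/(G(A(-31, 24), -433) - 315655) = 1/(-98/2537*248/5 - 315655) = 1/(-24304/12685 - 315655) = 1/(-4004107979/12685) = -12685/4004107979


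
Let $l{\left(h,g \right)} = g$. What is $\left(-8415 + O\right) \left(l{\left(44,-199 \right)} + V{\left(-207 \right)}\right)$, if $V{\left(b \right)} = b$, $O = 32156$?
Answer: $-9638846$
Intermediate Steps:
$\left(-8415 + O\right) \left(l{\left(44,-199 \right)} + V{\left(-207 \right)}\right) = \left(-8415 + 32156\right) \left(-199 - 207\right) = 23741 \left(-406\right) = -9638846$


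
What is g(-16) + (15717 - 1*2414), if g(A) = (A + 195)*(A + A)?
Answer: 7575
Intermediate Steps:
g(A) = 2*A*(195 + A) (g(A) = (195 + A)*(2*A) = 2*A*(195 + A))
g(-16) + (15717 - 1*2414) = 2*(-16)*(195 - 16) + (15717 - 1*2414) = 2*(-16)*179 + (15717 - 2414) = -5728 + 13303 = 7575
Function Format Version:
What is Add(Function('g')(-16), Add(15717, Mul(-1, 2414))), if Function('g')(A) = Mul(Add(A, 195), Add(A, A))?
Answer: 7575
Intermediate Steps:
Function('g')(A) = Mul(2, A, Add(195, A)) (Function('g')(A) = Mul(Add(195, A), Mul(2, A)) = Mul(2, A, Add(195, A)))
Add(Function('g')(-16), Add(15717, Mul(-1, 2414))) = Add(Mul(2, -16, Add(195, -16)), Add(15717, Mul(-1, 2414))) = Add(Mul(2, -16, 179), Add(15717, -2414)) = Add(-5728, 13303) = 7575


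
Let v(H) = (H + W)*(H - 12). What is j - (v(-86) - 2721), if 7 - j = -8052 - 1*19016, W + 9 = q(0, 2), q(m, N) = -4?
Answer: 20094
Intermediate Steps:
W = -13 (W = -9 - 4 = -13)
v(H) = (-13 + H)*(-12 + H) (v(H) = (H - 13)*(H - 12) = (-13 + H)*(-12 + H))
j = 27075 (j = 7 - (-8052 - 1*19016) = 7 - (-8052 - 19016) = 7 - 1*(-27068) = 7 + 27068 = 27075)
j - (v(-86) - 2721) = 27075 - ((156 + (-86)**2 - 25*(-86)) - 2721) = 27075 - ((156 + 7396 + 2150) - 2721) = 27075 - (9702 - 2721) = 27075 - 1*6981 = 27075 - 6981 = 20094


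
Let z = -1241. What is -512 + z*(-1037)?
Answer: 1286405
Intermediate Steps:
-512 + z*(-1037) = -512 - 1241*(-1037) = -512 + 1286917 = 1286405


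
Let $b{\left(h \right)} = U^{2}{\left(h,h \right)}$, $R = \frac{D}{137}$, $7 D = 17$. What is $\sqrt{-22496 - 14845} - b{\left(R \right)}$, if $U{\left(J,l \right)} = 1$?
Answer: $-1 + 9 i \sqrt{461} \approx -1.0 + 193.24 i$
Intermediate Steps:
$D = \frac{17}{7}$ ($D = \frac{1}{7} \cdot 17 = \frac{17}{7} \approx 2.4286$)
$R = \frac{17}{959}$ ($R = \frac{17}{7 \cdot 137} = \frac{17}{7} \cdot \frac{1}{137} = \frac{17}{959} \approx 0.017727$)
$b{\left(h \right)} = 1$ ($b{\left(h \right)} = 1^{2} = 1$)
$\sqrt{-22496 - 14845} - b{\left(R \right)} = \sqrt{-22496 - 14845} - 1 = \sqrt{-37341} - 1 = 9 i \sqrt{461} - 1 = -1 + 9 i \sqrt{461}$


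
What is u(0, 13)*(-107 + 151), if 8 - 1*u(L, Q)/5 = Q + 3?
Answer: -1760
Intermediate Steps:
u(L, Q) = 25 - 5*Q (u(L, Q) = 40 - 5*(Q + 3) = 40 - 5*(3 + Q) = 40 + (-15 - 5*Q) = 25 - 5*Q)
u(0, 13)*(-107 + 151) = (25 - 5*13)*(-107 + 151) = (25 - 65)*44 = -40*44 = -1760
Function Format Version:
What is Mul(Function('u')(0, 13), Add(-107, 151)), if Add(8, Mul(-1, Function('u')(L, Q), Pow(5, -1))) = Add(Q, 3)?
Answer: -1760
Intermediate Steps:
Function('u')(L, Q) = Add(25, Mul(-5, Q)) (Function('u')(L, Q) = Add(40, Mul(-5, Add(Q, 3))) = Add(40, Mul(-5, Add(3, Q))) = Add(40, Add(-15, Mul(-5, Q))) = Add(25, Mul(-5, Q)))
Mul(Function('u')(0, 13), Add(-107, 151)) = Mul(Add(25, Mul(-5, 13)), Add(-107, 151)) = Mul(Add(25, -65), 44) = Mul(-40, 44) = -1760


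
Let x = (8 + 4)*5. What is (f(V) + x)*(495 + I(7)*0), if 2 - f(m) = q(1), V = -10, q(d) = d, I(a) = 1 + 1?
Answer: 30195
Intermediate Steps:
I(a) = 2
x = 60 (x = 12*5 = 60)
f(m) = 1 (f(m) = 2 - 1*1 = 2 - 1 = 1)
(f(V) + x)*(495 + I(7)*0) = (1 + 60)*(495 + 2*0) = 61*(495 + 0) = 61*495 = 30195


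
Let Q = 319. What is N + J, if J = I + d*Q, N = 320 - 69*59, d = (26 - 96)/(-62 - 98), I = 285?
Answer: -53223/16 ≈ -3326.4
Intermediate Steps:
d = 7/16 (d = -70/(-160) = -70*(-1/160) = 7/16 ≈ 0.43750)
N = -3751 (N = 320 - 4071 = -3751)
J = 6793/16 (J = 285 + (7/16)*319 = 285 + 2233/16 = 6793/16 ≈ 424.56)
N + J = -3751 + 6793/16 = -53223/16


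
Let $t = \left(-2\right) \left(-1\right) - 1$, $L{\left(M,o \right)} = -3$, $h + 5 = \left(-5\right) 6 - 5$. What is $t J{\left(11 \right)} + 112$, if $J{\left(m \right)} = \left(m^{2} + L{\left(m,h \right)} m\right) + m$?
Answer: $211$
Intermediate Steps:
$h = -40$ ($h = -5 - 35 = -40$)
$t = 1$ ($t = 2 - 1 = 1$)
$J{\left(m \right)} = m^{2} - 2 m$ ($J{\left(m \right)} = \left(m^{2} - 3 m\right) + m = m^{2} - 2 m$)
$t J{\left(11 \right)} + 112 = 1 \cdot 11 \left(-2 + 11\right) + 112 = 1 \cdot 11 \cdot 9 + 112 = 1 \cdot 99 + 112 = 99 + 112 = 211$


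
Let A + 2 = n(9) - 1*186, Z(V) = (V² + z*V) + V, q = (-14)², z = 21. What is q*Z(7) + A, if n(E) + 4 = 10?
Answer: 39606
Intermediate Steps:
q = 196
n(E) = 6 (n(E) = -4 + 10 = 6)
Z(V) = V² + 22*V (Z(V) = (V² + 21*V) + V = V² + 22*V)
A = -182 (A = -2 + (6 - 1*186) = -2 + (6 - 186) = -2 - 180 = -182)
q*Z(7) + A = 196*(7*(22 + 7)) - 182 = 196*(7*29) - 182 = 196*203 - 182 = 39788 - 182 = 39606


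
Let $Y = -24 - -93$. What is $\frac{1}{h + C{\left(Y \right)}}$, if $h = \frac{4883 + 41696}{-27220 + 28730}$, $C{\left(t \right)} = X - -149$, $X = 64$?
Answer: $\frac{1510}{368209} \approx 0.0041009$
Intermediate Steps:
$Y = 69$ ($Y = -24 + 93 = 69$)
$C{\left(t \right)} = 213$ ($C{\left(t \right)} = 64 - -149 = 64 + 149 = 213$)
$h = \frac{46579}{1510} \approx 30.847$
$\frac{1}{h + C{\left(Y \right)}} = \frac{1}{\frac{46579}{1510} + 213} = \frac{1}{\frac{368209}{1510}} = \frac{1510}{368209}$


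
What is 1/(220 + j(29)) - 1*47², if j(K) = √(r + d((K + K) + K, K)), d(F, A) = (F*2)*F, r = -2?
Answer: -1669999/756 - √946/8316 ≈ -2209.0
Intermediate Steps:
d(F, A) = 2*F² (d(F, A) = (2*F)*F = 2*F²)
j(K) = √(-2 + 18*K²) (j(K) = √(-2 + 2*((K + K) + K)²) = √(-2 + 2*(2*K + K)²) = √(-2 + 2*(3*K)²) = √(-2 + 2*(9*K²)) = √(-2 + 18*K²))
1/(220 + j(29)) - 1*47² = 1/(220 + √(-2 + 18*29²)) - 1*47² = 1/(220 + √(-2 + 18*841)) - 1*2209 = 1/(220 + √(-2 + 15138)) - 2209 = 1/(220 + √15136) - 2209 = 1/(220 + 4*√946) - 2209 = -2209 + 1/(220 + 4*√946)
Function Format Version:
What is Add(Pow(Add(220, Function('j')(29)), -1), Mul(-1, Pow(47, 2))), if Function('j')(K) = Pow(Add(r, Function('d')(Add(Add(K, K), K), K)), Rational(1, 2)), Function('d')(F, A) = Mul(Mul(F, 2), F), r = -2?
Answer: Add(Rational(-1669999, 756), Mul(Rational(-1, 8316), Pow(946, Rational(1, 2)))) ≈ -2209.0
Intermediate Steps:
Function('d')(F, A) = Mul(2, Pow(F, 2)) (Function('d')(F, A) = Mul(Mul(2, F), F) = Mul(2, Pow(F, 2)))
Function('j')(K) = Pow(Add(-2, Mul(18, Pow(K, 2))), Rational(1, 2)) (Function('j')(K) = Pow(Add(-2, Mul(2, Pow(Add(Add(K, K), K), 2))), Rational(1, 2)) = Pow(Add(-2, Mul(2, Pow(Add(Mul(2, K), K), 2))), Rational(1, 2)) = Pow(Add(-2, Mul(2, Pow(Mul(3, K), 2))), Rational(1, 2)) = Pow(Add(-2, Mul(2, Mul(9, Pow(K, 2)))), Rational(1, 2)) = Pow(Add(-2, Mul(18, Pow(K, 2))), Rational(1, 2)))
Add(Pow(Add(220, Function('j')(29)), -1), Mul(-1, Pow(47, 2))) = Add(Pow(Add(220, Pow(Add(-2, Mul(18, Pow(29, 2))), Rational(1, 2))), -1), Mul(-1, Pow(47, 2))) = Add(Pow(Add(220, Pow(Add(-2, Mul(18, 841)), Rational(1, 2))), -1), Mul(-1, 2209)) = Add(Pow(Add(220, Pow(Add(-2, 15138), Rational(1, 2))), -1), -2209) = Add(Pow(Add(220, Pow(15136, Rational(1, 2))), -1), -2209) = Add(Pow(Add(220, Mul(4, Pow(946, Rational(1, 2)))), -1), -2209) = Add(-2209, Pow(Add(220, Mul(4, Pow(946, Rational(1, 2)))), -1))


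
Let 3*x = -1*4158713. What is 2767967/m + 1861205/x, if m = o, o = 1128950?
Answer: 5207558192221/4694979041350 ≈ 1.1092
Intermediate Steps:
x = -4158713/3 (x = (-1*4158713)/3 = (1/3)*(-4158713) = -4158713/3 ≈ -1.3862e+6)
m = 1128950
2767967/m + 1861205/x = 2767967/1128950 + 1861205/(-4158713/3) = 2767967*(1/1128950) + 1861205*(-3/4158713) = 2767967/1128950 - 5583615/4158713 = 5207558192221/4694979041350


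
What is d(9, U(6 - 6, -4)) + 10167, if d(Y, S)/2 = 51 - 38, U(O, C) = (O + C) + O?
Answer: 10193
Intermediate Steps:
U(O, C) = C + 2*O (U(O, C) = (C + O) + O = C + 2*O)
d(Y, S) = 26 (d(Y, S) = 2*(51 - 38) = 2*13 = 26)
d(9, U(6 - 6, -4)) + 10167 = 26 + 10167 = 10193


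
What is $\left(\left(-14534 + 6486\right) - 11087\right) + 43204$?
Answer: $24069$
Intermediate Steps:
$\left(\left(-14534 + 6486\right) - 11087\right) + 43204 = \left(-8048 - 11087\right) + 43204 = -19135 + 43204 = 24069$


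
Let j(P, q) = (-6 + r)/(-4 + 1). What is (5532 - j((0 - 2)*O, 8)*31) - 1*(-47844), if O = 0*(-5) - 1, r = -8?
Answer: 159694/3 ≈ 53231.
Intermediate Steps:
O = -1 (O = 0 - 1 = -1)
j(P, q) = 14/3 (j(P, q) = (-6 - 8)/(-4 + 1) = -14/(-3) = -14*(-⅓) = 14/3)
(5532 - j((0 - 2)*O, 8)*31) - 1*(-47844) = (5532 - 14*31/3) - 1*(-47844) = (5532 - 1*434/3) + 47844 = (5532 - 434/3) + 47844 = 16162/3 + 47844 = 159694/3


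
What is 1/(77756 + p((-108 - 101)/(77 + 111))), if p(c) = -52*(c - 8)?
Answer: 47/3676801 ≈ 1.2783e-5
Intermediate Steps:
p(c) = 416 - 52*c (p(c) = -52*(-8 + c) = 416 - 52*c)
1/(77756 + p((-108 - 101)/(77 + 111))) = 1/(77756 + (416 - 52*(-108 - 101)/(77 + 111))) = 1/(77756 + (416 - (-10868)/188)) = 1/(77756 + (416 - 52*(-209/188))) = 1/(77756 + (416 + 2717/47)) = 1/(77756 + 22269/47) = 1/(3676801/47) = 47/3676801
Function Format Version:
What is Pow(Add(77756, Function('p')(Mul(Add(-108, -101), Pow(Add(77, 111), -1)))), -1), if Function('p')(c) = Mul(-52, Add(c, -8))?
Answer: Rational(47, 3676801) ≈ 1.2783e-5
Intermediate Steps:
Function('p')(c) = Add(416, Mul(-52, c)) (Function('p')(c) = Mul(-52, Add(-8, c)) = Add(416, Mul(-52, c)))
Pow(Add(77756, Function('p')(Mul(Add(-108, -101), Pow(Add(77, 111), -1)))), -1) = Pow(Add(77756, Add(416, Mul(-52, Mul(Add(-108, -101), Pow(Add(77, 111), -1))))), -1) = Pow(Add(77756, Add(416, Mul(-52, Mul(-209, Pow(188, -1))))), -1) = Pow(Add(77756, Add(416, Mul(-52, Mul(-209, Rational(1, 188))))), -1) = Pow(Add(77756, Add(416, Mul(-52, Rational(-209, 188)))), -1) = Pow(Add(77756, Add(416, Rational(2717, 47))), -1) = Pow(Add(77756, Rational(22269, 47)), -1) = Pow(Rational(3676801, 47), -1) = Rational(47, 3676801)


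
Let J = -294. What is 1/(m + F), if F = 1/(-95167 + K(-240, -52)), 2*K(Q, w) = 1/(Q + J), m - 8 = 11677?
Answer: 101638357/1187644200477 ≈ 8.5580e-5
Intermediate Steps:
m = 11685 (m = 8 + 11677 = 11685)
K(Q, w) = 1/(2*(-294 + Q)) (K(Q, w) = 1/(2*(Q - 294)) = 1/(2*(-294 + Q)))
F = -1068/101638357 (F = 1/(-95167 + 1/(2*(-294 - 240))) = 1/(-95167 + (½)/(-534)) = 1/(-95167 + (½)*(-1/534)) = 1/(-95167 - 1/1068) = 1/(-101638357/1068) = -1068/101638357 ≈ -1.0508e-5)
1/(m + F) = 1/(11685 - 1068/101638357) = 1/(1187644200477/101638357) = 101638357/1187644200477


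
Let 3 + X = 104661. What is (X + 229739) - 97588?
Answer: 236809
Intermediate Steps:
X = 104658 (X = -3 + 104661 = 104658)
(X + 229739) - 97588 = (104658 + 229739) - 97588 = 334397 - 97588 = 236809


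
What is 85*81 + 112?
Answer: 6997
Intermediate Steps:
85*81 + 112 = 6885 + 112 = 6997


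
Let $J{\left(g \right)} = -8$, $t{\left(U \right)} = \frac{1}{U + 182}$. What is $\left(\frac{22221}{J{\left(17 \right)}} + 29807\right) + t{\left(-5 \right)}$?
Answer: $\frac{38273603}{1416} \approx 27029.0$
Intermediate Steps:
$t{\left(U \right)} = \frac{1}{182 + U}$
$\left(\frac{22221}{J{\left(17 \right)}} + 29807\right) + t{\left(-5 \right)} = \left(\frac{22221}{-8} + 29807\right) + \frac{1}{182 - 5} = \left(22221 \left(- \frac{1}{8}\right) + 29807\right) + \frac{1}{177} = \left(- \frac{22221}{8} + 29807\right) + \frac{1}{177} = \frac{216235}{8} + \frac{1}{177} = \frac{38273603}{1416}$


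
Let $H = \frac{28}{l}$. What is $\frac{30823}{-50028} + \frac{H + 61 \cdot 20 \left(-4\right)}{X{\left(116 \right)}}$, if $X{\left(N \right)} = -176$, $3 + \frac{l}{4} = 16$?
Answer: $\frac{70520525}{2601456} \approx 27.108$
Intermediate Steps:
$l = 52$ ($l = -12 + 4 \cdot 16 = -12 + 64 = 52$)
$H = \frac{7}{13}$ ($H = \frac{28}{52} = 28 \cdot \frac{1}{52} = \frac{7}{13} \approx 0.53846$)
$\frac{30823}{-50028} + \frac{H + 61 \cdot 20 \left(-4\right)}{X{\left(116 \right)}} = \frac{30823}{-50028} + \frac{\frac{7}{13} + 61 \cdot 20 \left(-4\right)}{-176} = 30823 \left(- \frac{1}{50028}\right) + \left(\frac{7}{13} + 61 \left(-80\right)\right) \left(- \frac{1}{176}\right) = - \frac{30823}{50028} + \left(\frac{7}{13} - 4880\right) \left(- \frac{1}{176}\right) = - \frac{30823}{50028} - - \frac{63433}{2288} = - \frac{30823}{50028} + \frac{63433}{2288} = \frac{70520525}{2601456}$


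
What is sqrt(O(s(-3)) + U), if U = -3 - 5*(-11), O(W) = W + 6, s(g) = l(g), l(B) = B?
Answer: sqrt(55) ≈ 7.4162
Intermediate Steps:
s(g) = g
O(W) = 6 + W
U = 52 (U = -3 + 55 = 52)
sqrt(O(s(-3)) + U) = sqrt((6 - 3) + 52) = sqrt(3 + 52) = sqrt(55)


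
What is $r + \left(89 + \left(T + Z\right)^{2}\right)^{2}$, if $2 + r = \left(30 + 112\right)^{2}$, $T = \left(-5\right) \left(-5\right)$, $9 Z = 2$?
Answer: $\frac{3582435526}{6561} \approx 5.4602 \cdot 10^{5}$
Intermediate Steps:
$Z = \frac{2}{9}$ ($Z = \frac{1}{9} \cdot 2 = \frac{2}{9} \approx 0.22222$)
$T = 25$
$r = 20162$ ($r = -2 + \left(30 + 112\right)^{2} = -2 + 142^{2} = -2 + 20164 = 20162$)
$r + \left(89 + \left(T + Z\right)^{2}\right)^{2} = 20162 + \left(89 + \left(25 + \frac{2}{9}\right)^{2}\right)^{2} = 20162 + \left(89 + \left(\frac{227}{9}\right)^{2}\right)^{2} = 20162 + \left(89 + \frac{51529}{81}\right)^{2} = 20162 + \left(\frac{58738}{81}\right)^{2} = 20162 + \frac{3450152644}{6561} = \frac{3582435526}{6561}$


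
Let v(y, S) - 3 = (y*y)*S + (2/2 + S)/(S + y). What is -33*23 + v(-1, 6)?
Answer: -3743/5 ≈ -748.60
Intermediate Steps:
v(y, S) = 3 + S*y² + (1 + S)/(S + y) (v(y, S) = 3 + ((y*y)*S + (2/2 + S)/(S + y)) = 3 + (y²*S + (2*(½) + S)/(S + y)) = 3 + (S*y² + (1 + S)/(S + y)) = 3 + S*y² + (1 + S)/(S + y))
-33*23 + v(-1, 6) = -33*23 + (1 + 3*(-1) + 4*6 + 6*(-1)³ + 6²*(-1)²)/(6 - 1) = -759 + (1 - 3 + 24 + 6*(-1) + 36*1)/5 = -759 + (1 - 3 + 24 - 6 + 36)/5 = -759 + (⅕)*52 = -759 + 52/5 = -3743/5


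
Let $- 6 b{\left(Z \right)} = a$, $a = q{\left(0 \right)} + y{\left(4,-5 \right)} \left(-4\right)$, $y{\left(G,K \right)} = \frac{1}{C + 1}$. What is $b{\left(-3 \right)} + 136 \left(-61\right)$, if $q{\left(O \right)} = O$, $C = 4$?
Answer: $- \frac{124438}{15} \approx -8295.9$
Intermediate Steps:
$y{\left(G,K \right)} = \frac{1}{5}$ ($y{\left(G,K \right)} = \frac{1}{4 + 1} = \frac{1}{5}$)
$a = - \frac{4}{5}$ ($a = 0 + \frac{1}{5} \left(-4\right) = 0 - \frac{4}{5} = - \frac{4}{5} \approx -0.8$)
$b{\left(Z \right)} = \frac{2}{15}$ ($b{\left(Z \right)} = \left(- \frac{1}{6}\right) \left(- \frac{4}{5}\right) = \frac{2}{15}$)
$b{\left(-3 \right)} + 136 \left(-61\right) = \frac{2}{15} + 136 \left(-61\right) = \frac{2}{15} - 8296 = - \frac{124438}{15}$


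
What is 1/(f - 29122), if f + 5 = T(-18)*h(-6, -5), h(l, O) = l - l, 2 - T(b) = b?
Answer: -1/29127 ≈ -3.4332e-5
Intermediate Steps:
T(b) = 2 - b
h(l, O) = 0
f = -5 (f = -5 + (2 - 1*(-18))*0 = -5 + (2 + 18)*0 = -5 + 20*0 = -5 + 0 = -5)
1/(f - 29122) = 1/(-5 - 29122) = 1/(-29127) = -1/29127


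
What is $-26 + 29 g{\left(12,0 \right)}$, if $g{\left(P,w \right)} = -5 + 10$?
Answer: $119$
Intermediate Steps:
$g{\left(P,w \right)} = 5$
$-26 + 29 g{\left(12,0 \right)} = -26 + 29 \cdot 5 = -26 + 145 = 119$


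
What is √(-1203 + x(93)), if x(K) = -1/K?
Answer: 2*I*√2601210/93 ≈ 34.684*I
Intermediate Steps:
√(-1203 + x(93)) = √(-1203 - 1/93) = √(-111880/93) = 2*I*√2601210/93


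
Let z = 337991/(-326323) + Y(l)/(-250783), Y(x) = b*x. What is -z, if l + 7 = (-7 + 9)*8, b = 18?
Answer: 84815261279/81836260909 ≈ 1.0364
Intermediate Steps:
l = 9 (l = -7 + (-7 + 9)*8 = -7 + 2*8 = -7 + 16 = 9)
Y(x) = 18*x
z = -84815261279/81836260909 (z = 337991/(-326323) + (18*9)/(-250783) = 337991*(-1/326323) + 162*(-1/250783) = -337991/326323 - 162/250783 = -84815261279/81836260909 ≈ -1.0364)
-z = -1*(-84815261279/81836260909) = 84815261279/81836260909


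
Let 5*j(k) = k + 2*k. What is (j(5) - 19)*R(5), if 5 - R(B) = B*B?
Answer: 320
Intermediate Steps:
j(k) = 3*k/5 (j(k) = (k + 2*k)/5 = (3*k)/5 = 3*k/5)
R(B) = 5 - B² (R(B) = 5 - B*B = 5 - B²)
(j(5) - 19)*R(5) = ((⅗)*5 - 19)*(5 - 1*5²) = (3 - 19)*(5 - 1*25) = -16*(5 - 25) = -16*(-20) = 320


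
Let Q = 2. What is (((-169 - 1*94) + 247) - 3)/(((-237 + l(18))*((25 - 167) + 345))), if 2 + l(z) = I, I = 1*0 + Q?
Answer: 19/48111 ≈ 0.00039492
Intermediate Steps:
I = 2 (I = 1*0 + 2 = 0 + 2 = 2)
l(z) = 0 (l(z) = -2 + 2 = 0)
(((-169 - 1*94) + 247) - 3)/(((-237 + l(18))*((25 - 167) + 345))) = (((-169 - 1*94) + 247) - 3)/(((-237 + 0)*((25 - 167) + 345))) = (((-169 - 94) + 247) - 3)/((-237*(-142 + 345))) = ((-263 + 247) - 3)/((-237*203)) = (-16 - 3)/(-48111) = -19*(-1/48111) = 19/48111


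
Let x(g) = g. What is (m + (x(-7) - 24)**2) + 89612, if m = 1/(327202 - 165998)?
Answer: 14600729893/161204 ≈ 90573.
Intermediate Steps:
m = 1/161204 ≈ 6.2033e-6
(m + (x(-7) - 24)**2) + 89612 = (1/161204 + (-7 - 24)**2) + 89612 = (1/161204 + (-31)**2) + 89612 = (1/161204 + 961) + 89612 = 154917045/161204 + 89612 = 14600729893/161204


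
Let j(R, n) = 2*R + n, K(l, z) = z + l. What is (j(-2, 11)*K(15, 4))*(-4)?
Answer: -532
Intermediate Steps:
K(l, z) = l + z
j(R, n) = n + 2*R
(j(-2, 11)*K(15, 4))*(-4) = ((11 + 2*(-2))*(15 + 4))*(-4) = ((11 - 4)*19)*(-4) = (7*19)*(-4) = 133*(-4) = -532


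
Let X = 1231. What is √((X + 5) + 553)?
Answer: √1789 ≈ 42.297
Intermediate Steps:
√((X + 5) + 553) = √((1231 + 5) + 553) = √(1236 + 553) = √1789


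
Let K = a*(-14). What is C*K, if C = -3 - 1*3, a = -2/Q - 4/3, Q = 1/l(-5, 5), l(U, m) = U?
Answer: 728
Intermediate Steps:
Q = -⅕ (Q = 1/(-5) = -⅕ ≈ -0.20000)
a = 26/3 (a = -2/(-⅕) - 4/3 = -2*(-5) - 4*⅓ = 10 - 4/3 = 26/3 ≈ 8.6667)
C = -6 (C = -3 - 3 = -6)
K = -364/3 (K = (26/3)*(-14) = -364/3 ≈ -121.33)
C*K = -6*(-364/3) = 728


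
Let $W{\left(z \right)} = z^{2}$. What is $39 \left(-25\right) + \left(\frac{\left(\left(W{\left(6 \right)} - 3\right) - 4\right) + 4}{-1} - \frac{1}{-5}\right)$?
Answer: $- \frac{5039}{5} \approx -1007.8$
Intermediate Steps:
$39 \left(-25\right) + \left(\frac{\left(\left(W{\left(6 \right)} - 3\right) - 4\right) + 4}{-1} - \frac{1}{-5}\right) = 39 \left(-25\right) + \left(\frac{\left(\left(6^{2} - 3\right) - 4\right) + 4}{-1} - \frac{1}{-5}\right) = -975 + \left(\left(\left(\left(36 - 3\right) - 4\right) + 4\right) \left(-1\right) - - \frac{1}{5}\right) = -975 + \left(\left(\left(33 - 4\right) + 4\right) \left(-1\right) + \frac{1}{5}\right) = -975 + \left(\left(29 + 4\right) \left(-1\right) + \frac{1}{5}\right) = -975 + \left(33 \left(-1\right) + \frac{1}{5}\right) = -975 + \left(-33 + \frac{1}{5}\right) = -975 - \frac{164}{5} = - \frac{5039}{5}$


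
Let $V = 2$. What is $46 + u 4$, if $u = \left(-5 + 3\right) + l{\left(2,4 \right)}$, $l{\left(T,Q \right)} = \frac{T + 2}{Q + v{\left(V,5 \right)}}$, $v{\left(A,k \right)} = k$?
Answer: $\frac{358}{9} \approx 39.778$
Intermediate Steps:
$l{\left(T,Q \right)} = \frac{2 + T}{5 + Q}$ ($l{\left(T,Q \right)} = \frac{T + 2}{Q + 5} = \frac{2 + T}{5 + Q}$)
$u = - \frac{14}{9}$ ($u = \left(-5 + 3\right) + \frac{2 + 2}{5 + 4} = -2 + \frac{1}{9} \cdot 4 = -2 + \frac{4}{9} = - \frac{14}{9} \approx -1.5556$)
$46 + u 4 = 46 - \frac{56}{9} = \frac{358}{9}$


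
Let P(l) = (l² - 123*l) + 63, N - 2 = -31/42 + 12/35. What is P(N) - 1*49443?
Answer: -2186249141/44100 ≈ -49575.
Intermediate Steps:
N = 337/210 (N = 2 + (-31/42 + 12/35) = 2 - 83/210 = 337/210 ≈ 1.6048)
P(l) = 63 + l² - 123*l
P(N) - 1*49443 = (63 + (337/210)² - 123*337/210) - 1*49443 = (63 + 113569/44100 - 13817/70) - 49443 = -5812841/44100 - 49443 = -2186249141/44100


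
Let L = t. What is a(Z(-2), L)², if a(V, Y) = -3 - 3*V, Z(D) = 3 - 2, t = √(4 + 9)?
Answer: 36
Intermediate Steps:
t = √13 ≈ 3.6056
Z(D) = 1
L = √13 ≈ 3.6056
a(Z(-2), L)² = (-3 - 3*1)² = (-3 - 3)² = (-6)² = 36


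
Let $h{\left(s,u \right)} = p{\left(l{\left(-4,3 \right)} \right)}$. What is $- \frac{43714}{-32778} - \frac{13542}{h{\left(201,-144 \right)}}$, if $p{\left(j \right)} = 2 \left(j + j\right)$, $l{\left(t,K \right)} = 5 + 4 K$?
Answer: $- \frac{110226781}{557226} \approx -197.81$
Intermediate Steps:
$p{\left(j \right)} = 4 j$ ($p{\left(j \right)} = 2 \cdot 2 j = 4 j$)
$h{\left(s,u \right)} = 68$ ($h{\left(s,u \right)} = 4 \left(5 + 4 \cdot 3\right) = 4 \left(5 + 12\right) = 4 \cdot 17 = 68$)
$- \frac{43714}{-32778} - \frac{13542}{h{\left(201,-144 \right)}} = - \frac{43714}{-32778} - \frac{13542}{68} = \left(-43714\right) \left(- \frac{1}{32778}\right) - \frac{6771}{34} = \frac{21857}{16389} - \frac{6771}{34} = - \frac{110226781}{557226}$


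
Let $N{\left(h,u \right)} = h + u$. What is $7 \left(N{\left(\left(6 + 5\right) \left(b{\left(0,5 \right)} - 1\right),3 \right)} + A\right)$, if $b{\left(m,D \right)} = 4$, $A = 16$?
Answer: $364$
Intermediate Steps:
$7 \left(N{\left(\left(6 + 5\right) \left(b{\left(0,5 \right)} - 1\right),3 \right)} + A\right) = 7 \left(\left(\left(6 + 5\right) \left(4 - 1\right) + 3\right) + 16\right) = 7 \left(\left(11 \cdot 3 + 3\right) + 16\right) = 7 \left(\left(33 + 3\right) + 16\right) = 7 \left(36 + 16\right) = 7 \cdot 52 = 364$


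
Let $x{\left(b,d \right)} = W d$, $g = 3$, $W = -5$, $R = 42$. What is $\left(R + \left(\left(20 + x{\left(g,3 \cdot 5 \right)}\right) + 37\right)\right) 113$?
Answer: $2712$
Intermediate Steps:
$x{\left(b,d \right)} = - 5 d$
$\left(R + \left(\left(20 + x{\left(g,3 \cdot 5 \right)}\right) + 37\right)\right) 113 = \left(42 + \left(\left(20 - 5 \cdot 3 \cdot 5\right) + 37\right)\right) 113 = \left(42 + \left(\left(20 - 75\right) + 37\right)\right) 113 = \left(42 + \left(-55 + 37\right)\right) 113 = \left(42 - 18\right) 113 = 24 \cdot 113 = 2712$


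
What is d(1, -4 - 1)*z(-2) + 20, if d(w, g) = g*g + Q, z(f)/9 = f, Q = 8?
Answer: -574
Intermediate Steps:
z(f) = 9*f
d(w, g) = 8 + g**2 (d(w, g) = g*g + 8 = g**2 + 8 = 8 + g**2)
d(1, -4 - 1)*z(-2) + 20 = (8 + (-4 - 1)**2)*(9*(-2)) + 20 = (8 + (-5)**2)*(-18) + 20 = (8 + 25)*(-18) + 20 = 33*(-18) + 20 = -594 + 20 = -574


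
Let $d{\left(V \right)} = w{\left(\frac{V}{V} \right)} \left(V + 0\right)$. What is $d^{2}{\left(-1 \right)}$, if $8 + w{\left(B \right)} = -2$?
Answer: $100$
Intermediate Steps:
$w{\left(B \right)} = -10$ ($w{\left(B \right)} = -8 - 2 = -10$)
$d{\left(V \right)} = - 10 V$ ($d{\left(V \right)} = - 10 \left(V + 0\right) = - 10 V$)
$d^{2}{\left(-1 \right)} = \left(\left(-10\right) \left(-1\right)\right)^{2} = 10^{2} = 100$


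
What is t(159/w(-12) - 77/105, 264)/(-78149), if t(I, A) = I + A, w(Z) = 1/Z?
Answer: 24671/1172235 ≈ 0.021046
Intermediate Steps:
t(I, A) = A + I
t(159/w(-12) - 77/105, 264)/(-78149) = (264 + (159/(1/(-12)) - 77/105))/(-78149) = (264 + (159/(-1/12) - 77*1/105))*(-1/78149) = (264 + (159*(-12) - 11/15))*(-1/78149) = (264 + (-1908 - 11/15))*(-1/78149) = (264 - 28631/15)*(-1/78149) = -24671/15*(-1/78149) = 24671/1172235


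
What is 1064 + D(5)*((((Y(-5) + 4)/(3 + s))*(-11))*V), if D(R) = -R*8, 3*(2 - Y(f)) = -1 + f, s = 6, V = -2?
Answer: 2536/9 ≈ 281.78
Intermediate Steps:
Y(f) = 7/3 - f/3 (Y(f) = 2 - (-1 + f)/3 = 2 + (⅓ - f/3) = 7/3 - f/3)
D(R) = -8*R
1064 + D(5)*((((Y(-5) + 4)/(3 + s))*(-11))*V) = 1064 + (-8*5)*(((((7/3 - ⅓*(-5)) + 4)/(3 + 6))*(-11))*(-2)) = 1064 - 40*(((7/3 + 5/3) + 4)/9)*(-11)*(-2) = 1064 - 40*((4 + 4)*(⅑))*(-11)*(-2) = 1064 - 40*(8*(⅑))*(-11)*(-2) = 1064 - 40*(8/9)*(-11)*(-2) = 1064 - (-3520)*(-2)/9 = 1064 - 40*176/9 = 1064 - 7040/9 = 2536/9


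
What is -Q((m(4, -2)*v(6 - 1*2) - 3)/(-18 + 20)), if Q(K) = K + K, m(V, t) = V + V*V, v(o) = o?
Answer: -77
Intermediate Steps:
m(V, t) = V + V²
Q(K) = 2*K
-Q((m(4, -2)*v(6 - 1*2) - 3)/(-18 + 20)) = -2*((4*(1 + 4))*(6 - 1*2) - 3)/(-18 + 20) = -2*((4*5)*(6 - 2) - 3)/2 = -2*(20*4 - 3)*(½) = -2*(80 - 3)*(½) = -2*77*(½) = -2*77/2 = -1*77 = -77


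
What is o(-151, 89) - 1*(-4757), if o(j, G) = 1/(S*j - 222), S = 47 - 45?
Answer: 2492667/524 ≈ 4757.0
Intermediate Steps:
S = 2
o(j, G) = 1/(-222 + 2*j) (o(j, G) = 1/(2*j - 222) = 1/(-222 + 2*j))
o(-151, 89) - 1*(-4757) = 1/(2*(-111 - 151)) - 1*(-4757) = (½)/(-262) + 4757 = (½)*(-1/262) + 4757 = -1/524 + 4757 = 2492667/524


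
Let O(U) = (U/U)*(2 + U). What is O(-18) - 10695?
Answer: -10711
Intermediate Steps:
O(U) = 2 + U (O(U) = 1*(2 + U) = 2 + U)
O(-18) - 10695 = (2 - 18) - 10695 = -16 - 10695 = -10711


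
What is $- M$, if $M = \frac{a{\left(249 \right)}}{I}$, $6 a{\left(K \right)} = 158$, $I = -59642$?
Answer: $\frac{79}{178926} \approx 0.00044152$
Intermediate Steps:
$a{\left(K \right)} = \frac{79}{3}$ ($a{\left(K \right)} = \frac{1}{6} \cdot 158 = \frac{79}{3}$)
$M = - \frac{79}{178926}$ ($M = \frac{79}{3 \left(-59642\right)} = \frac{79}{3} \left(- \frac{1}{59642}\right) = - \frac{79}{178926} \approx -0.00044152$)
$- M = \left(-1\right) \left(- \frac{79}{178926}\right) = \frac{79}{178926}$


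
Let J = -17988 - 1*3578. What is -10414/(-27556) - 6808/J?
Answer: 103047393/148568174 ≈ 0.69360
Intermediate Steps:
J = -21566 (J = -17988 - 3578 = -21566)
-10414/(-27556) - 6808/J = -10414/(-27556) - 6808/(-21566) = -10414*(-1/27556) - 6808*(-1/21566) = 5207/13778 + 3404/10783 = 103047393/148568174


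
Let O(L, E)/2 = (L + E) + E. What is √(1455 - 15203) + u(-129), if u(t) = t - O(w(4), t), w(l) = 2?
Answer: 383 + 2*I*√3437 ≈ 383.0 + 117.25*I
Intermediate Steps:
O(L, E) = 2*L + 4*E (O(L, E) = 2*((L + E) + E) = 2*((E + L) + E) = 2*(L + 2*E) = 2*L + 4*E)
u(t) = -4 - 3*t (u(t) = t - (2*2 + 4*t) = t - (4 + 4*t) = t + (-4 - 4*t) = -4 - 3*t)
√(1455 - 15203) + u(-129) = √(1455 - 15203) + (-4 - 3*(-129)) = √(-13748) + (-4 + 387) = 2*I*√3437 + 383 = 383 + 2*I*√3437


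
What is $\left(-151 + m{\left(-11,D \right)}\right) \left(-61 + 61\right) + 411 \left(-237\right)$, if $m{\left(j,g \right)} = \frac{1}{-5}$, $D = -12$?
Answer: $-97407$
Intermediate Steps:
$m{\left(j,g \right)} = - \frac{1}{5}$
$\left(-151 + m{\left(-11,D \right)}\right) \left(-61 + 61\right) + 411 \left(-237\right) = \left(-151 - \frac{1}{5}\right) \left(-61 + 61\right) + 411 \left(-237\right) = \left(- \frac{756}{5}\right) 0 - 97407 = 0 - 97407 = -97407$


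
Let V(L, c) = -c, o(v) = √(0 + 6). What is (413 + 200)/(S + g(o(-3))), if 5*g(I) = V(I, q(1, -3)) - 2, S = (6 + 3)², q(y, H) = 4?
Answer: 3065/399 ≈ 7.6817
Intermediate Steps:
o(v) = √6
S = 81 (S = 9² = 81)
g(I) = -6/5 (g(I) = (-1*4 - 2)/5 = (-4 - 2)/5 = (⅕)*(-6) = -6/5)
(413 + 200)/(S + g(o(-3))) = (413 + 200)/(81 - 6/5) = 613/(399/5) = 613*(5/399) = 3065/399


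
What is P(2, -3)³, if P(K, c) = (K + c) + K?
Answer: 1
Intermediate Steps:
P(K, c) = c + 2*K
P(2, -3)³ = (-3 + 2*2)³ = (-3 + 4)³ = 1³ = 1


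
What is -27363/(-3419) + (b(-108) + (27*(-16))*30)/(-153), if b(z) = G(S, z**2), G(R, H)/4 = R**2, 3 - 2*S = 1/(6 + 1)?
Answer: 2374974571/25632243 ≈ 92.656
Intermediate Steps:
S = 10/7 (S = 3/2 - 1/(2*(6 + 1)) = 3/2 - 1/2/7 = 3/2 - 1/2*1/7 = 3/2 - 1/14 = 10/7 ≈ 1.4286)
G(R, H) = 4*R**2
b(z) = 400/49 (b(z) = 4*(10/7)**2 = 4*(100/49) = 400/49)
-27363/(-3419) + (b(-108) + (27*(-16))*30)/(-153) = -27363/(-3419) + (400/49 + (27*(-16))*30)/(-153) = -27363*(-1/3419) + (400/49 - 432*30)*(-1/153) = 27363/3419 + (400/49 - 12960)*(-1/153) = 27363/3419 - 634640/49*(-1/153) = 27363/3419 + 634640/7497 = 2374974571/25632243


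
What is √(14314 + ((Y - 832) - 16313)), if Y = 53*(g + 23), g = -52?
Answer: 4*I*√273 ≈ 66.091*I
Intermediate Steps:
Y = -1537 (Y = 53*(-52 + 23) = 53*(-29) = -1537)
√(14314 + ((Y - 832) - 16313)) = √(14314 + ((-1537 - 832) - 16313)) = √(14314 + (-2369 - 16313)) = √(14314 - 18682) = √(-4368) = 4*I*√273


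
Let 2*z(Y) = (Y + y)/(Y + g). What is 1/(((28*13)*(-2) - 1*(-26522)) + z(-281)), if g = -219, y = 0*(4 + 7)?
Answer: 1000/25794281 ≈ 3.8768e-5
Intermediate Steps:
y = 0 (y = 0*11 = 0)
z(Y) = Y/(2*(-219 + Y)) (z(Y) = ((Y + 0)/(Y - 219))/2 = (Y/(-219 + Y))/2 = Y/(2*(-219 + Y)))
1/(((28*13)*(-2) - 1*(-26522)) + z(-281)) = 1/(((28*13)*(-2) - 1*(-26522)) + (½)*(-281)/(-219 - 281)) = 1/((364*(-2) + 26522) + (½)*(-281)/(-500)) = 1/((-728 + 26522) + (½)*(-281)*(-1/500)) = 1/(25794 + 281/1000) = 1/(25794281/1000) = 1000/25794281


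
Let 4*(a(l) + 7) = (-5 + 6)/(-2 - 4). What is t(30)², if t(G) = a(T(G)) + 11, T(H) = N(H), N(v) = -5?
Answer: 9025/576 ≈ 15.668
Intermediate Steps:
T(H) = -5
a(l) = -169/24 (a(l) = -7 + ((-5 + 6)/(-2 - 4))/4 = -7 + (1/(-6))/4 = -7 + (1*(-⅙))/4 = -7 + (¼)*(-⅙) = -7 - 1/24 = -169/24)
t(G) = 95/24 (t(G) = -169/24 + 11 = 95/24)
t(30)² = (95/24)² = 9025/576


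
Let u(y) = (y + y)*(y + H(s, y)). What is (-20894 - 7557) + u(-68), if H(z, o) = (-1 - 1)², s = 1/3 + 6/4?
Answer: -19747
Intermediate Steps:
s = 11/6 (s = 1*(⅓) + 6*(¼) = ⅓ + 3/2 = 11/6 ≈ 1.8333)
H(z, o) = 4 (H(z, o) = (-2)² = 4)
u(y) = 2*y*(4 + y) (u(y) = (y + y)*(y + 4) = (2*y)*(4 + y) = 2*y*(4 + y))
(-20894 - 7557) + u(-68) = (-20894 - 7557) + 2*(-68)*(4 - 68) = -28451 + 2*(-68)*(-64) = -28451 + 8704 = -19747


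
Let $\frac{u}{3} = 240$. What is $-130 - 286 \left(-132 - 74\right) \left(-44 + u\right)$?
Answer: $39827086$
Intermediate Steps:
$u = 720$ ($u = 3 \cdot 240 = 720$)
$-130 - 286 \left(-132 - 74\right) \left(-44 + u\right) = -130 - 286 \left(-132 - 74\right) \left(-44 + 720\right) = -130 - 286 \left(\left(-206\right) 676\right) = -130 - -39827216 = -130 + 39827216 = 39827086$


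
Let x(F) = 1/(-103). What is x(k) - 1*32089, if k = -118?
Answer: -3305168/103 ≈ -32089.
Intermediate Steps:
x(F) = -1/103
x(k) - 1*32089 = -1/103 - 1*32089 = -1/103 - 32089 = -3305168/103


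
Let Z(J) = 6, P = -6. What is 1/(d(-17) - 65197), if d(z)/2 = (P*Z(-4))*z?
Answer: -1/63973 ≈ -1.5632e-5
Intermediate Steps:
d(z) = -72*z (d(z) = 2*((-6*6)*z) = 2*(-36*z) = -72*z)
1/(d(-17) - 65197) = 1/(-72*(-17) - 65197) = 1/(1224 - 65197) = 1/(-63973) = -1/63973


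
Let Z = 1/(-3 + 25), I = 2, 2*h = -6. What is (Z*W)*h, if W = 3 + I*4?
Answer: -3/2 ≈ -1.5000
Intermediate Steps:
h = -3 (h = (½)*(-6) = -3)
Z = 1/22 ≈ 0.045455
W = 11 (W = 3 + 2*4 = 3 + 8 = 11)
(Z*W)*h = ((1/22)*11)*(-3) = (½)*(-3) = -3/2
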